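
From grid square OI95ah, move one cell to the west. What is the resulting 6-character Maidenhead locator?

OI85xh

Longitude subsquare a = 0; −1 → -1, wraps to 23 = x, carry into square.
Longitude square 9; −1 → 8.
The latitude characters are unchanged.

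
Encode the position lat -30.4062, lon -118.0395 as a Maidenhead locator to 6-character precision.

DF09xo

Shift to the Maidenhead origin (180°W, 90°S): lon 61.9605, lat 59.5938.
Field: 61.9605/20 → 3 → D, 59.5938/10 → 5 → F; chars DF.
Square: 1.9605/2 → 0, 9.5938/1 → 9; chars 09.
Subsquare: 1.9605/0.0833333 → 23 → x, 0.5938/0.0416667 → 14 → o; chars xo.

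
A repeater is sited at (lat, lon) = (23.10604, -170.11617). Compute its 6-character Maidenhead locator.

Add 180° to longitude and 90° to latitude: 9.8838, 113.1060.
Field: lon ⌊9.8838/20⌋ = 0 → A; lat ⌊113.1060/10⌋ = 11 → L.
Square: lon ⌊9.8838/2⌋ = 4; lat ⌊3.1060/1⌋ = 3.
Subsquare: lon ⌊1.8838/0.0833333⌋ = 22 → w; lat ⌊0.1060/0.0416667⌋ = 2 → c.

AL43wc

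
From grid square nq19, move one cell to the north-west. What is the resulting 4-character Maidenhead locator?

Longitude square 1; −1 → 0.
Latitude square 9; +1 → 10, wraps to 0, carry into field.
Latitude field Q = 16; +1 → 17 = R.

NR00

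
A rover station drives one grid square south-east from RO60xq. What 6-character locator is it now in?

RO70ap

Longitude subsquare x = 23; +1 → 24, wraps to 0 = a, carry into square.
Longitude square 6; +1 → 7.
Latitude subsquare q = 16; −1 → 15 = p.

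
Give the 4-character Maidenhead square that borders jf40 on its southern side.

JE49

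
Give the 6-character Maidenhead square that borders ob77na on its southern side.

Latitude subsquare a = 0; −1 → -1, wraps to 23 = x, carry into square.
Latitude square 7; −1 → 6.
The longitude characters are unchanged.

OB76nx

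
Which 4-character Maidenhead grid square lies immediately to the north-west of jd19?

JE00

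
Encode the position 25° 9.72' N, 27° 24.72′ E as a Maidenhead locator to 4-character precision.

KL35

Add 180° to longitude and 90° to latitude: 207.41, 115.16.
Field: lon ⌊207.41/20⌋ = 10 → K; lat ⌊115.16/10⌋ = 11 → L.
Square: lon ⌊7.41/2⌋ = 3; lat ⌊5.16/1⌋ = 5.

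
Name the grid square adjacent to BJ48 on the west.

Longitude square 4; −1 → 3.
The latitude characters are unchanged.

BJ38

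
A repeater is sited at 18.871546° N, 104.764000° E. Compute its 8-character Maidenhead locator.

OK28ju19

Add 180° to longitude and 90° to latitude: 284.76400, 108.87155.
Field: lon ⌊284.76400/20⌋ = 14 → O; lat ⌊108.87155/10⌋ = 10 → K.
Square: lon ⌊4.76400/2⌋ = 2; lat ⌊8.87155/1⌋ = 8.
Subsquare: lon ⌊0.76400/0.0833333⌋ = 9 → j; lat ⌊0.87155/0.0416667⌋ = 20 → u.
Extended square: lon ⌊0.01400/0.00833333⌋ = 1; lat ⌊0.03821/0.00416667⌋ = 9.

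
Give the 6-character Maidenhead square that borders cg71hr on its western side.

Longitude subsquare h = 7; −1 → 6 = g.
The latitude characters are unchanged.

CG71gr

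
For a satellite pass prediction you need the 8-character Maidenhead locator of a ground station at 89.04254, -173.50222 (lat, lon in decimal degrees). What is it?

AR39fb90

Offset from 180°W / 90°S: lon 6.49778°, lat 179.04254°.
Field: lon ⌊6.49778/20⌋ = 0 → A; lat ⌊179.04254/10⌋ = 17 → R.
Square: lon ⌊6.49778/2⌋ = 3; lat ⌊9.04254/1⌋ = 9.
Subsquare: lon ⌊0.49778/0.0833333⌋ = 5 → f; lat ⌊0.04254/0.0416667⌋ = 1 → b.
Extended square: lon ⌊0.08111/0.00833333⌋ = 9; lat ⌊0.00087/0.00416667⌋ = 0.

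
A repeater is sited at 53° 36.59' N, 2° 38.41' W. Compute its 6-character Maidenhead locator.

IO83qo

Offset from 180°W / 90°S: lon 177.3598°, lat 143.6098°.
Field: 177.3598/20 → 8 → I, 143.6098/10 → 14 → O; chars IO.
Square: 17.3598/2 → 8, 3.6098/1 → 3; chars 83.
Subsquare: 1.3598/0.0833333 → 16 → q, 0.6098/0.0416667 → 14 → o; chars qo.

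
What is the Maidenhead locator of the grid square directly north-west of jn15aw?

JN05xx

Longitude subsquare a = 0; −1 → -1, wraps to 23 = x, carry into square.
Longitude square 1; −1 → 0.
Latitude subsquare w = 22; +1 → 23 = x.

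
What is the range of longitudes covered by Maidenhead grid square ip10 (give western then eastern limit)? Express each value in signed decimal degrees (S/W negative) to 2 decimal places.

-18.00, -16.00

Field I=8, P=15: +8·20° lon, +15·10° lat → SW at lon -20°, lat 60°.
Square 1, 0: +1·2° lon, +0·1° lat → SW at lon -18°, lat 60°.
Cell spans 2° lon × 1° lat.
west -18.00, east -16.00.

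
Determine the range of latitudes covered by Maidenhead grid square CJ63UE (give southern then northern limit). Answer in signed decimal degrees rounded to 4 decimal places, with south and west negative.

Field C=2, J=9: +2·20° lon, +9·10° lat → SW at lon -140°, lat 0°.
Square 6, 3: +6·2° lon, +3·1° lat → SW at lon -128°, lat 3°.
Subsquare u=20, e=4: +20·0.0833333° lon, +4·0.0416667° lat → SW at lon -126.333°, lat 3.16667°.
Cell spans 0.0833333° lon × 0.0416667° lat.
south 3.1667, north 3.2083.

3.1667, 3.2083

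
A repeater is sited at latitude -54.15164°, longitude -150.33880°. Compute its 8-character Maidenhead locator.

Offset from 180°W / 90°S: lon 29.66120°, lat 35.84836°.
Field: lon ⌊29.66120/20⌋ = 1 → B; lat ⌊35.84836/10⌋ = 3 → D.
Square: lon ⌊9.66120/2⌋ = 4; lat ⌊5.84836/1⌋ = 5.
Subsquare: lon ⌊1.66120/0.0833333⌋ = 19 → t; lat ⌊0.84836/0.0416667⌋ = 20 → u.
Extended square: lon ⌊0.07787/0.00833333⌋ = 9; lat ⌊0.01503/0.00416667⌋ = 3.

BD45tu93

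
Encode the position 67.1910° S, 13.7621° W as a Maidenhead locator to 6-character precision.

Add 180° to longitude and 90° to latitude: 166.2379, 22.8090.
Field: lon ⌊166.2379/20⌋ = 8 → I; lat ⌊22.8090/10⌋ = 2 → C.
Square: lon ⌊6.2379/2⌋ = 3; lat ⌊2.8090/1⌋ = 2.
Subsquare: lon ⌊0.2379/0.0833333⌋ = 2 → c; lat ⌊0.8090/0.0416667⌋ = 19 → t.

IC32ct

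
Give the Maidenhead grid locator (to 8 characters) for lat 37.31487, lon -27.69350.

HM67dh65

Add 180° to longitude and 90° to latitude: 152.30650, 127.31487.
Field: lon ⌊152.30650/20⌋ = 7 → H; lat ⌊127.31487/10⌋ = 12 → M.
Square: lon ⌊12.30650/2⌋ = 6; lat ⌊7.31487/1⌋ = 7.
Subsquare: lon ⌊0.30650/0.0833333⌋ = 3 → d; lat ⌊0.31487/0.0416667⌋ = 7 → h.
Extended square: lon ⌊0.05650/0.00833333⌋ = 6; lat ⌊0.02320/0.00416667⌋ = 5.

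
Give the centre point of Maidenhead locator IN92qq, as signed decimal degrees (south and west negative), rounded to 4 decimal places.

42.6875, -0.6250

Field I=8, N=13: +8·20° lon, +13·10° lat → SW at lon -20°, lat 40°.
Square 9, 2: +9·2° lon, +2·1° lat → SW at lon -2°, lat 42°.
Subsquare q=16, q=16: +16·0.0833333° lon, +16·0.0416667° lat → SW at lon -0.666667°, lat 42.6667°.
Cell spans 0.0833333° lon × 0.0416667° lat. Centre is SW corner plus half of each.
latitude 42.6875, longitude -0.6250.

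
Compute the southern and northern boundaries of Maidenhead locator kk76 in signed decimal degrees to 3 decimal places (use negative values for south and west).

16.000, 17.000

Field K=10, K=10: +10·20° lon, +10·10° lat → SW at lon 20°, lat 10°.
Square 7, 6: +7·2° lon, +6·1° lat → SW at lon 34°, lat 16°.
Cell spans 2° lon × 1° lat.
south 16.000, north 17.000.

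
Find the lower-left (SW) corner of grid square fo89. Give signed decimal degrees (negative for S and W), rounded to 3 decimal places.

59.000, -64.000

Field F=5, O=14: +5·20° lon, +14·10° lat → SW at lon -80°, lat 50°.
Square 8, 9: +8·2° lon, +9·1° lat → SW at lon -64°, lat 59°.
latitude 59.000, longitude -64.000.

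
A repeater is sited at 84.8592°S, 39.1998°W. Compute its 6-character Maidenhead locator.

HA05jd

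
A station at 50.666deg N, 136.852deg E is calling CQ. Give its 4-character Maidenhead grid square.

Offset from 180°W / 90°S: lon 316.85°, lat 140.67°.
Field: lon ⌊316.85/20⌋ = 15 → P; lat ⌊140.67/10⌋ = 14 → O.
Square: lon ⌊16.85/2⌋ = 8; lat ⌊0.67/1⌋ = 0.

PO80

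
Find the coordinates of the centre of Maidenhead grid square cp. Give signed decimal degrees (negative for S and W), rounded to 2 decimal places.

65.00, -130.00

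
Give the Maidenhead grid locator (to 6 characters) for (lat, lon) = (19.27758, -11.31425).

IK49ig

Add 180° to longitude and 90° to latitude: 168.6858, 109.2776.
Field: 168.6858/20 → 8 → I, 109.2776/10 → 10 → K; chars IK.
Square: 8.6858/2 → 4, 9.2776/1 → 9; chars 49.
Subsquare: 0.6858/0.0833333 → 8 → i, 0.2776/0.0416667 → 6 → g; chars ig.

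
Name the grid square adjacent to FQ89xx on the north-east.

Longitude subsquare x = 23; +1 → 24, wraps to 0 = a, carry into square.
Longitude square 8; +1 → 9.
Latitude subsquare x = 23; +1 → 24, wraps to 0 = a, carry into square.
Latitude square 9; +1 → 10, wraps to 0, carry into field.
Latitude field Q = 16; +1 → 17 = R.

FR90aa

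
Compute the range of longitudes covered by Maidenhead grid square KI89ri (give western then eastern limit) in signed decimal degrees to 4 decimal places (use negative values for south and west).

Field K=10, I=8: +10·20° lon, +8·10° lat → SW at lon 20°, lat -10°.
Square 8, 9: +8·2° lon, +9·1° lat → SW at lon 36°, lat -1°.
Subsquare r=17, i=8: +17·0.0833333° lon, +8·0.0416667° lat → SW at lon 37.4167°, lat -0.666667°.
Cell spans 0.0833333° lon × 0.0416667° lat.
west 37.4167, east 37.5000.

37.4167, 37.5000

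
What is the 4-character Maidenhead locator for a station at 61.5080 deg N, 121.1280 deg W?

Add 180° to longitude and 90° to latitude: 58.87, 151.51.
Field: 58.87/20 → 2 → C, 151.51/10 → 15 → P; chars CP.
Square: 18.87/2 → 9, 1.51/1 → 1; chars 91.

CP91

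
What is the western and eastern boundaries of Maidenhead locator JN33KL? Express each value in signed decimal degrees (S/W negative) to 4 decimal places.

Field J=9, N=13: +9·20° lon, +13·10° lat → SW at lon 0°, lat 40°.
Square 3, 3: +3·2° lon, +3·1° lat → SW at lon 6°, lat 43°.
Subsquare k=10, l=11: +10·0.0833333° lon, +11·0.0416667° lat → SW at lon 6.83333°, lat 43.4583°.
Cell spans 0.0833333° lon × 0.0416667° lat.
west 6.8333, east 6.9167.

6.8333, 6.9167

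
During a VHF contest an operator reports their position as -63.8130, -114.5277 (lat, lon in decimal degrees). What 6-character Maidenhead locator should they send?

Offset from 180°W / 90°S: lon 65.4723°, lat 26.1870°.
Field: lon ⌊65.4723/20⌋ = 3 → D; lat ⌊26.1870/10⌋ = 2 → C.
Square: lon ⌊5.4723/2⌋ = 2; lat ⌊6.1870/1⌋ = 6.
Subsquare: lon ⌊1.4723/0.0833333⌋ = 17 → r; lat ⌊0.1870/0.0416667⌋ = 4 → e.

DC26re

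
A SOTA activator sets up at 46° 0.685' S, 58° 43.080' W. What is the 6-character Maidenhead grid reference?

Add 180° to longitude and 90° to latitude: 121.2820, 43.9886.
Field: lon ⌊121.2820/20⌋ = 6 → G; lat ⌊43.9886/10⌋ = 4 → E.
Square: lon ⌊1.2820/2⌋ = 0; lat ⌊3.9886/1⌋ = 3.
Subsquare: lon ⌊1.2820/0.0833333⌋ = 15 → p; lat ⌊0.9886/0.0416667⌋ = 23 → x.

GE03px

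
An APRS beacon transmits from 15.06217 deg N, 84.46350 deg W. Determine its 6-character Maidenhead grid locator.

EK75sb

Add 180° to longitude and 90° to latitude: 95.5365, 105.0622.
Field: 95.5365/20 → 4 → E, 105.0622/10 → 10 → K; chars EK.
Square: 15.5365/2 → 7, 5.0622/1 → 5; chars 75.
Subsquare: 1.5365/0.0833333 → 18 → s, 0.0622/0.0416667 → 1 → b; chars sb.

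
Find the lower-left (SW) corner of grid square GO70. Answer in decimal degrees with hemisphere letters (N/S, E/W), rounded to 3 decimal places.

Field G=6, O=14: +6·20° lon, +14·10° lat → SW at lon -60°, lat 50°.
Square 7, 0: +7·2° lon, +0·1° lat → SW at lon -46°, lat 50°.
latitude 50.000° N, longitude 46.000° W.

50.000° N, 46.000° W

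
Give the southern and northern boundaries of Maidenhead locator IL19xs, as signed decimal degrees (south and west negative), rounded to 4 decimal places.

29.7500, 29.7917

Field I=8, L=11: +8·20° lon, +11·10° lat → SW at lon -20°, lat 20°.
Square 1, 9: +1·2° lon, +9·1° lat → SW at lon -18°, lat 29°.
Subsquare x=23, s=18: +23·0.0833333° lon, +18·0.0416667° lat → SW at lon -16.0833°, lat 29.75°.
Cell spans 0.0833333° lon × 0.0416667° lat.
south 29.7500, north 29.7917.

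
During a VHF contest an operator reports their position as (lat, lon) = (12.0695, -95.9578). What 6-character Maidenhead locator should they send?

EK22ab

Shift to the Maidenhead origin (180°W, 90°S): lon 84.0422, lat 102.0695.
Field (20°×10°, letters A–R): lon ⌊84.0422/20⌋ = 4 → E; lat ⌊102.0695/10⌋ = 10 → K.
Square (2°×1°, digits 0–9): lon ⌊4.0422/2⌋ = 2; lat ⌊2.0695/1⌋ = 2.
Subsquare (5′×2.5′, letters a–x): lon ⌊0.0422/0.0833333⌋ = 0 → a; lat ⌊0.0695/0.0416667⌋ = 1 → b.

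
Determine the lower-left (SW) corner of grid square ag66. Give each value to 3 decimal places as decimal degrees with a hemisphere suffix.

Field A=0, G=6: +0·20° lon, +6·10° lat → SW at lon -180°, lat -30°.
Square 6, 6: +6·2° lon, +6·1° lat → SW at lon -168°, lat -24°.
latitude 24.000° S, longitude 168.000° W.

24.000° S, 168.000° W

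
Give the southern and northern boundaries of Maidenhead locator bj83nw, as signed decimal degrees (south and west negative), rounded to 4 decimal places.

Field B=1, J=9: +1·20° lon, +9·10° lat → SW at lon -160°, lat 0°.
Square 8, 3: +8·2° lon, +3·1° lat → SW at lon -144°, lat 3°.
Subsquare n=13, w=22: +13·0.0833333° lon, +22·0.0416667° lat → SW at lon -142.917°, lat 3.91667°.
Cell spans 0.0833333° lon × 0.0416667° lat.
south 3.9167, north 3.9583.

3.9167, 3.9583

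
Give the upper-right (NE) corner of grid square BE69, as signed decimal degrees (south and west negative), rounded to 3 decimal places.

-40.000, -146.000

Field B=1, E=4: +1·20° lon, +4·10° lat → SW at lon -160°, lat -50°.
Square 6, 9: +6·2° lon, +9·1° lat → SW at lon -148°, lat -41°.
Cell spans 2° lon × 1° lat. NE corner is SW corner plus one full cell.
latitude -40.000, longitude -146.000.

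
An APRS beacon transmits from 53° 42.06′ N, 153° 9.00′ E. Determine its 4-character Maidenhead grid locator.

Offset from 180°W / 90°S: lon 333.15°, lat 143.70°.
Field: 333.15/20 → 16 → Q, 143.70/10 → 14 → O; chars QO.
Square: 13.15/2 → 6, 3.70/1 → 3; chars 63.

QO63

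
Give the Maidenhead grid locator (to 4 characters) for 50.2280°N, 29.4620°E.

KO40

Add 180° to longitude and 90° to latitude: 209.46, 140.23.
Field: 209.46/20 → 10 → K, 140.23/10 → 14 → O; chars KO.
Square: 9.46/2 → 4, 0.23/1 → 0; chars 40.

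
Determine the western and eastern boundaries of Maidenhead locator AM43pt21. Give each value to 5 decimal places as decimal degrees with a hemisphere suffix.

Field A=0, M=12: +0·20° lon, +12·10° lat → SW at lon -180°, lat 30°.
Square 4, 3: +4·2° lon, +3·1° lat → SW at lon -172°, lat 33°.
Subsquare p=15, t=19: +15·0.0833333° lon, +19·0.0416667° lat → SW at lon -170.75°, lat 33.7917°.
Extended square 2, 1: +2·0.00833333° lon, +1·0.00416667° lat → SW at lon -170.733°, lat 33.7958°.
Cell spans 0.00833333° lon × 0.00416667° lat.
west 170.73333° W, east 170.72500° W.

170.73333° W, 170.72500° W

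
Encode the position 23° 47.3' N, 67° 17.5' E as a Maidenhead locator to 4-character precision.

Add 180° to longitude and 90° to latitude: 247.29, 113.79.
Field (20°×10°, letters A–R): 247.29/20 → 12 → M, 113.79/10 → 11 → L; chars ML.
Square (2°×1°, digits 0–9): 7.29/2 → 3, 3.79/1 → 3; chars 33.

ML33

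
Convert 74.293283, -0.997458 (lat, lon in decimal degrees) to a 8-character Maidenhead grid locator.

IQ94mh00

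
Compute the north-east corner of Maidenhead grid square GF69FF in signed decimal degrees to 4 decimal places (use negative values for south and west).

-30.7500, -47.5000

Field G=6, F=5: +6·20° lon, +5·10° lat → SW at lon -60°, lat -40°.
Square 6, 9: +6·2° lon, +9·1° lat → SW at lon -48°, lat -31°.
Subsquare f=5, f=5: +5·0.0833333° lon, +5·0.0416667° lat → SW at lon -47.5833°, lat -30.7917°.
Cell spans 0.0833333° lon × 0.0416667° lat. NE corner is SW corner plus one full cell.
latitude -30.7500, longitude -47.5000.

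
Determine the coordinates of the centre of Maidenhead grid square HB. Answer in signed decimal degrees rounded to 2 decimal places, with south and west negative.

Field H=7, B=1: +7·20° lon, +1·10° lat → SW at lon -40°, lat -80°.
Cell spans 20° lon × 10° lat. Centre is SW corner plus half of each.
latitude -75.00, longitude -30.00.

-75.00, -30.00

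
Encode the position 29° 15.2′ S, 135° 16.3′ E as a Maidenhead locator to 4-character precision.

PG70

Offset from 180°W / 90°S: lon 315.27°, lat 60.75°.
Field (20°×10°, letters A–R): 315.27/20 → 15 → P, 60.75/10 → 6 → G; chars PG.
Square (2°×1°, digits 0–9): 15.27/2 → 7, 0.75/1 → 0; chars 70.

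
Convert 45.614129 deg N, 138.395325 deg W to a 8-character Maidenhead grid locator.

CN05to27

Shift to the Maidenhead origin (180°W, 90°S): lon 41.60467, lat 135.61413.
Field: lon ⌊41.60467/20⌋ = 2 → C; lat ⌊135.61413/10⌋ = 13 → N.
Square: lon ⌊1.60467/2⌋ = 0; lat ⌊5.61413/1⌋ = 5.
Subsquare: lon ⌊1.60467/0.0833333⌋ = 19 → t; lat ⌊0.61413/0.0416667⌋ = 14 → o.
Extended square: lon ⌊0.02134/0.00833333⌋ = 2; lat ⌊0.03080/0.00416667⌋ = 7.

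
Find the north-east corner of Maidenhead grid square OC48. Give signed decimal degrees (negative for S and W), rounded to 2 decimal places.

Field O=14, C=2: +14·20° lon, +2·10° lat → SW at lon 100°, lat -70°.
Square 4, 8: +4·2° lon, +8·1° lat → SW at lon 108°, lat -62°.
Cell spans 2° lon × 1° lat. NE corner is SW corner plus one full cell.
latitude -61.00, longitude 110.00.

-61.00, 110.00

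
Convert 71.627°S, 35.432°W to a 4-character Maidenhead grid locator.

HB28

Shift to the Maidenhead origin (180°W, 90°S): lon 144.57, lat 18.37.
Field: 144.57/20 → 7 → H, 18.37/10 → 1 → B; chars HB.
Square: 4.57/2 → 2, 8.37/1 → 8; chars 28.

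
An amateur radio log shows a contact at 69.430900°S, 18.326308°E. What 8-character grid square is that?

Shift to the Maidenhead origin (180°W, 90°S): lon 198.32631, lat 20.56910.
Field: 198.32631/20 → 9 → J, 20.56910/10 → 2 → C; chars JC.
Square: 18.32631/2 → 9, 0.56910/1 → 0; chars 90.
Subsquare: 0.32631/0.0833333 → 3 → d, 0.56910/0.0416667 → 13 → n; chars dn.
Extended square: 0.07631/0.00833333 → 9, 0.02743/0.00416667 → 6; chars 96.

JC90dn96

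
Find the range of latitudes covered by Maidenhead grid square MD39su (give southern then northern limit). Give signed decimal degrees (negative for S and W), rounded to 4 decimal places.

-50.1667, -50.1250

Field M=12, D=3: +12·20° lon, +3·10° lat → SW at lon 60°, lat -60°.
Square 3, 9: +3·2° lon, +9·1° lat → SW at lon 66°, lat -51°.
Subsquare s=18, u=20: +18·0.0833333° lon, +20·0.0416667° lat → SW at lon 67.5°, lat -50.1667°.
Cell spans 0.0833333° lon × 0.0416667° lat.
south -50.1667, north -50.1250.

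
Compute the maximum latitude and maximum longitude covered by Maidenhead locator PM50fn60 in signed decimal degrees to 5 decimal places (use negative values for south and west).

30.54583, 130.47500

Field P=15, M=12: +15·20° lon, +12·10° lat → SW at lon 120°, lat 30°.
Square 5, 0: +5·2° lon, +0·1° lat → SW at lon 130°, lat 30°.
Subsquare f=5, n=13: +5·0.0833333° lon, +13·0.0416667° lat → SW at lon 130.417°, lat 30.5417°.
Extended square 6, 0: +6·0.00833333° lon, +0·0.00416667° lat → SW at lon 130.467°, lat 30.5417°.
Cell spans 0.00833333° lon × 0.00416667° lat. NE corner is SW corner plus one full cell.
latitude 30.54583, longitude 130.47500.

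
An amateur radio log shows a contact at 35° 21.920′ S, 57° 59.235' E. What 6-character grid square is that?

Shift to the Maidenhead origin (180°W, 90°S): lon 237.9873, lat 54.6347.
Field: lon ⌊237.9873/20⌋ = 11 → L; lat ⌊54.6347/10⌋ = 5 → F.
Square: lon ⌊17.9873/2⌋ = 8; lat ⌊4.6347/1⌋ = 4.
Subsquare: lon ⌊1.9873/0.0833333⌋ = 23 → x; lat ⌊0.6347/0.0416667⌋ = 15 → p.

LF84xp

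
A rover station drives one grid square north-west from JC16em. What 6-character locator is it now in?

JC16dn

Longitude subsquare e = 4; −1 → 3 = d.
Latitude subsquare m = 12; +1 → 13 = n.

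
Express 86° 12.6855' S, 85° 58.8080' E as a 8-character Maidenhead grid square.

Offset from 180°W / 90°S: lon 265.98013°, lat 3.78857°.
Field: lon ⌊265.98013/20⌋ = 13 → N; lat ⌊3.78857/10⌋ = 0 → A.
Square: lon ⌊5.98013/2⌋ = 2; lat ⌊3.78857/1⌋ = 3.
Subsquare: lon ⌊1.98013/0.0833333⌋ = 23 → x; lat ⌊0.78857/0.0416667⌋ = 18 → s.
Extended square: lon ⌊0.06347/0.00833333⌋ = 7; lat ⌊0.03857/0.00416667⌋ = 9.

NA23xs79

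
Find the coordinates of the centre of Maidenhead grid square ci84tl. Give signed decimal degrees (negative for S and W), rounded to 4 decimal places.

-5.5208, -122.3750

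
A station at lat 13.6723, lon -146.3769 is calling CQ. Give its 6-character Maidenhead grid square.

BK63tq

Shift to the Maidenhead origin (180°W, 90°S): lon 33.6231, lat 103.6723.
Field: lon ⌊33.6231/20⌋ = 1 → B; lat ⌊103.6723/10⌋ = 10 → K.
Square: lon ⌊13.6231/2⌋ = 6; lat ⌊3.6723/1⌋ = 3.
Subsquare: lon ⌊1.6231/0.0833333⌋ = 19 → t; lat ⌊0.6723/0.0416667⌋ = 16 → q.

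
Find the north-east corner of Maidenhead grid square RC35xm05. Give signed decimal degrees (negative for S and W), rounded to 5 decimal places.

-64.47500, 167.92500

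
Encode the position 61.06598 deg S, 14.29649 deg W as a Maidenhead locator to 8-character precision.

IC28uw44

Offset from 180°W / 90°S: lon 165.70351°, lat 28.93402°.
Field: lon ⌊165.70351/20⌋ = 8 → I; lat ⌊28.93402/10⌋ = 2 → C.
Square: lon ⌊5.70351/2⌋ = 2; lat ⌊8.93402/1⌋ = 8.
Subsquare: lon ⌊1.70351/0.0833333⌋ = 20 → u; lat ⌊0.93402/0.0416667⌋ = 22 → w.
Extended square: lon ⌊0.03684/0.00833333⌋ = 4; lat ⌊0.01735/0.00416667⌋ = 4.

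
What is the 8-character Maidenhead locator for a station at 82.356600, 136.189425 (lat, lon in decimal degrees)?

Offset from 180°W / 90°S: lon 316.18943°, lat 172.35660°.
Field: 316.18943/20 → 15 → P, 172.35660/10 → 17 → R; chars PR.
Square: 16.18943/2 → 8, 2.35660/1 → 2; chars 82.
Subsquare: 0.18943/0.0833333 → 2 → c, 0.35660/0.0416667 → 8 → i; chars ci.
Extended square: 0.02276/0.00833333 → 2, 0.02327/0.00416667 → 5; chars 25.

PR82ci25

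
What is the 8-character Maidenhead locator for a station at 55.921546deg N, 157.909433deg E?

QO85ww91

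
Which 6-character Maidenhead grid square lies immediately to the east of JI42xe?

Longitude subsquare x = 23; +1 → 24, wraps to 0 = a, carry into square.
Longitude square 4; +1 → 5.
The latitude characters are unchanged.

JI52ae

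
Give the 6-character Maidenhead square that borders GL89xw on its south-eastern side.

Longitude subsquare x = 23; +1 → 24, wraps to 0 = a, carry into square.
Longitude square 8; +1 → 9.
Latitude subsquare w = 22; −1 → 21 = v.

GL99av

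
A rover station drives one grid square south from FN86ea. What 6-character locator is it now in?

Latitude subsquare a = 0; −1 → -1, wraps to 23 = x, carry into square.
Latitude square 6; −1 → 5.
The longitude characters are unchanged.

FN85ex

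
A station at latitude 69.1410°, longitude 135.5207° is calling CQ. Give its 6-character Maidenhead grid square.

Shift to the Maidenhead origin (180°W, 90°S): lon 315.5207, lat 159.1410.
Field (20°×10°, letters A–R): lon ⌊315.5207/20⌋ = 15 → P; lat ⌊159.1410/10⌋ = 15 → P.
Square (2°×1°, digits 0–9): lon ⌊15.5207/2⌋ = 7; lat ⌊9.1410/1⌋ = 9.
Subsquare (5′×2.5′, letters a–x): lon ⌊1.5207/0.0833333⌋ = 18 → s; lat ⌊0.1410/0.0416667⌋ = 3 → d.

PP79sd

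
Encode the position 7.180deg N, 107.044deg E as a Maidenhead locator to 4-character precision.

Offset from 180°W / 90°S: lon 287.04°, lat 97.18°.
Field: lon ⌊287.04/20⌋ = 14 → O; lat ⌊97.18/10⌋ = 9 → J.
Square: lon ⌊7.04/2⌋ = 3; lat ⌊7.18/1⌋ = 7.

OJ37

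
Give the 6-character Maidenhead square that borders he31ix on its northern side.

Latitude subsquare x = 23; +1 → 24, wraps to 0 = a, carry into square.
Latitude square 1; +1 → 2.
The longitude characters are unchanged.

HE32ia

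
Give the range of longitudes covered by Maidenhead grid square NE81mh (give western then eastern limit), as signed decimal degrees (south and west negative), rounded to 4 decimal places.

97.0000, 97.0833

Field N=13, E=4: +13·20° lon, +4·10° lat → SW at lon 80°, lat -50°.
Square 8, 1: +8·2° lon, +1·1° lat → SW at lon 96°, lat -49°.
Subsquare m=12, h=7: +12·0.0833333° lon, +7·0.0416667° lat → SW at lon 97°, lat -48.7083°.
Cell spans 0.0833333° lon × 0.0416667° lat.
west 97.0000, east 97.0833.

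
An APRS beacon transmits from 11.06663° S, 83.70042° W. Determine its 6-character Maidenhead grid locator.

EH88dw

Add 180° to longitude and 90° to latitude: 96.2996, 78.9334.
Field: 96.2996/20 → 4 → E, 78.9334/10 → 7 → H; chars EH.
Square: 16.2996/2 → 8, 8.9334/1 → 8; chars 88.
Subsquare: 0.2996/0.0833333 → 3 → d, 0.9334/0.0416667 → 22 → w; chars dw.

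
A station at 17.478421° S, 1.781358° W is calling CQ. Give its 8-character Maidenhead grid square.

IH92cm65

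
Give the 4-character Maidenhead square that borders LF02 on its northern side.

Latitude square 2; +1 → 3.
The longitude characters are unchanged.

LF03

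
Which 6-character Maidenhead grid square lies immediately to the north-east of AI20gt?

AI20hu

Longitude subsquare g = 6; +1 → 7 = h.
Latitude subsquare t = 19; +1 → 20 = u.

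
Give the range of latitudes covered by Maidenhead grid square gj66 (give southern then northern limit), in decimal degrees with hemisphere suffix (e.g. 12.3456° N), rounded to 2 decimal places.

6.00° N, 7.00° N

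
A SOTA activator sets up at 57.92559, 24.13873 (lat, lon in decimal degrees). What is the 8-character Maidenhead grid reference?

KO27bw62

Add 180° to longitude and 90° to latitude: 204.13873, 147.92559.
Field: lon ⌊204.13873/20⌋ = 10 → K; lat ⌊147.92559/10⌋ = 14 → O.
Square: lon ⌊4.13873/2⌋ = 2; lat ⌊7.92559/1⌋ = 7.
Subsquare: lon ⌊0.13873/0.0833333⌋ = 1 → b; lat ⌊0.92559/0.0416667⌋ = 22 → w.
Extended square: lon ⌊0.05540/0.00833333⌋ = 6; lat ⌊0.00892/0.00416667⌋ = 2.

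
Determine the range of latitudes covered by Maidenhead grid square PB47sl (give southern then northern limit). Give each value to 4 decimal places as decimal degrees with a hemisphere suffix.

72.5417° S, 72.5000° S

Field P=15, B=1: +15·20° lon, +1·10° lat → SW at lon 120°, lat -80°.
Square 4, 7: +4·2° lon, +7·1° lat → SW at lon 128°, lat -73°.
Subsquare s=18, l=11: +18·0.0833333° lon, +11·0.0416667° lat → SW at lon 129.5°, lat -72.5417°.
Cell spans 0.0833333° lon × 0.0416667° lat.
south 72.5417° S, north 72.5000° S.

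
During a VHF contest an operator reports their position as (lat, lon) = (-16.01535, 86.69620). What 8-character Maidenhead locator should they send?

NH33ix36

Offset from 180°W / 90°S: lon 266.69620°, lat 73.98465°.
Field: 266.69620/20 → 13 → N, 73.98465/10 → 7 → H; chars NH.
Square: 6.69620/2 → 3, 3.98465/1 → 3; chars 33.
Subsquare: 0.69620/0.0833333 → 8 → i, 0.98465/0.0416667 → 23 → x; chars ix.
Extended square: 0.02953/0.00833333 → 3, 0.02632/0.00416667 → 6; chars 36.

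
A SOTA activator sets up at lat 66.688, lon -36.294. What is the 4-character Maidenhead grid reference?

HP16

Shift to the Maidenhead origin (180°W, 90°S): lon 143.71, lat 156.69.
Field: 143.71/20 → 7 → H, 156.69/10 → 15 → P; chars HP.
Square: 3.71/2 → 1, 6.69/1 → 6; chars 16.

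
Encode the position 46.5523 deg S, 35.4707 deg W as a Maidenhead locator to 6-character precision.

Add 180° to longitude and 90° to latitude: 144.5293, 43.4477.
Field (20°×10°, letters A–R): 144.5293/20 → 7 → H, 43.4477/10 → 4 → E; chars HE.
Square (2°×1°, digits 0–9): 4.5293/2 → 2, 3.4477/1 → 3; chars 23.
Subsquare (5′×2.5′, letters a–x): 0.5293/0.0833333 → 6 → g, 0.4477/0.0416667 → 10 → k; chars gk.

HE23gk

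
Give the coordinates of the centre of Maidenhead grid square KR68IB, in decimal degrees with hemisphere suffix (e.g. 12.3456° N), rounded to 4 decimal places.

Field K=10, R=17: +10·20° lon, +17·10° lat → SW at lon 20°, lat 80°.
Square 6, 8: +6·2° lon, +8·1° lat → SW at lon 32°, lat 88°.
Subsquare i=8, b=1: +8·0.0833333° lon, +1·0.0416667° lat → SW at lon 32.6667°, lat 88.0417°.
Cell spans 0.0833333° lon × 0.0416667° lat. Centre is SW corner plus half of each.
latitude 88.0625° N, longitude 32.7083° E.

88.0625° N, 32.7083° E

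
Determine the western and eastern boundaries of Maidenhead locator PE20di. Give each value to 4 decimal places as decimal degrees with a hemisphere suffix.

Field P=15, E=4: +15·20° lon, +4·10° lat → SW at lon 120°, lat -50°.
Square 2, 0: +2·2° lon, +0·1° lat → SW at lon 124°, lat -50°.
Subsquare d=3, i=8: +3·0.0833333° lon, +8·0.0416667° lat → SW at lon 124.25°, lat -49.6667°.
Cell spans 0.0833333° lon × 0.0416667° lat.
west 124.2500° E, east 124.3333° E.

124.2500° E, 124.3333° E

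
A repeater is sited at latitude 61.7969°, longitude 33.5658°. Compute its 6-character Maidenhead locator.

KP61st

Offset from 180°W / 90°S: lon 213.5658°, lat 151.7969°.
Field: 213.5658/20 → 10 → K, 151.7969/10 → 15 → P; chars KP.
Square: 13.5658/2 → 6, 1.7969/1 → 1; chars 61.
Subsquare: 1.5658/0.0833333 → 18 → s, 0.7969/0.0416667 → 19 → t; chars st.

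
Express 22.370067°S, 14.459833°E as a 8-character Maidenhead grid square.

Shift to the Maidenhead origin (180°W, 90°S): lon 194.45983, lat 67.62993.
Field: 194.45983/20 → 9 → J, 67.62993/10 → 6 → G; chars JG.
Square: 14.45983/2 → 7, 7.62993/1 → 7; chars 77.
Subsquare: 0.45983/0.0833333 → 5 → f, 0.62993/0.0416667 → 15 → p; chars fp.
Extended square: 0.04317/0.00833333 → 5, 0.00493/0.00416667 → 1; chars 51.

JG77fp51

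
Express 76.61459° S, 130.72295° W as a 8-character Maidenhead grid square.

CB43pj32

Add 180° to longitude and 90° to latitude: 49.27705, 13.38541.
Field (20°×10°, letters A–R): lon ⌊49.27705/20⌋ = 2 → C; lat ⌊13.38541/10⌋ = 1 → B.
Square (2°×1°, digits 0–9): lon ⌊9.27705/2⌋ = 4; lat ⌊3.38541/1⌋ = 3.
Subsquare (5′×2.5′, letters a–x): lon ⌊1.27705/0.0833333⌋ = 15 → p; lat ⌊0.38541/0.0416667⌋ = 9 → j.
Extended square (30″×15″, digits 0–9): lon ⌊0.02705/0.00833333⌋ = 3; lat ⌊0.01041/0.00416667⌋ = 2.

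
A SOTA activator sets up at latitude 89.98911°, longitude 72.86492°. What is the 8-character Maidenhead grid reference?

MR69kx37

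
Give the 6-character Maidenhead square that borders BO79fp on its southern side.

BO79fo

Latitude subsquare p = 15; −1 → 14 = o.
The longitude characters are unchanged.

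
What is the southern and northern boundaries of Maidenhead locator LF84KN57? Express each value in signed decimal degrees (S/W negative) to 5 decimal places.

-35.42917, -35.42500

Field L=11, F=5: +11·20° lon, +5·10° lat → SW at lon 40°, lat -40°.
Square 8, 4: +8·2° lon, +4·1° lat → SW at lon 56°, lat -36°.
Subsquare k=10, n=13: +10·0.0833333° lon, +13·0.0416667° lat → SW at lon 56.8333°, lat -35.4583°.
Extended square 5, 7: +5·0.00833333° lon, +7·0.00416667° lat → SW at lon 56.875°, lat -35.4292°.
Cell spans 0.00833333° lon × 0.00416667° lat.
south -35.42917, north -35.42500.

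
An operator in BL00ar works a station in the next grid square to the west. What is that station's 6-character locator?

Longitude subsquare a = 0; −1 → -1, wraps to 23 = x, carry into square.
Longitude square 0; −1 → -1, wraps to 9, carry into field.
Longitude field B = 1; −1 → 0 = A.
The latitude characters are unchanged.

AL90xr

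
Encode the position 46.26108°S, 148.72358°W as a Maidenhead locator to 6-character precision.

Offset from 180°W / 90°S: lon 31.2764°, lat 43.7389°.
Field: 31.2764/20 → 1 → B, 43.7389/10 → 4 → E; chars BE.
Square: 11.2764/2 → 5, 3.7389/1 → 3; chars 53.
Subsquare: 1.2764/0.0833333 → 15 → p, 0.7389/0.0416667 → 17 → r; chars pr.

BE53pr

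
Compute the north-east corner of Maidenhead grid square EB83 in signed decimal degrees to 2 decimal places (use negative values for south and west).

Field E=4, B=1: +4·20° lon, +1·10° lat → SW at lon -100°, lat -80°.
Square 8, 3: +8·2° lon, +3·1° lat → SW at lon -84°, lat -77°.
Cell spans 2° lon × 1° lat. NE corner is SW corner plus one full cell.
latitude -76.00, longitude -82.00.

-76.00, -82.00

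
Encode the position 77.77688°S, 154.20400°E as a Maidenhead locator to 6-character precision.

QB72cf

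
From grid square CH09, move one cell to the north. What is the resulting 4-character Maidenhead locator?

CI00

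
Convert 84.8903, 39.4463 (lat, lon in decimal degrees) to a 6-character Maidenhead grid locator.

Offset from 180°W / 90°S: lon 219.4463°, lat 174.8903°.
Field: 219.4463/20 → 10 → K, 174.8903/10 → 17 → R; chars KR.
Square: 19.4463/2 → 9, 4.8903/1 → 4; chars 94.
Subsquare: 1.4463/0.0833333 → 17 → r, 0.8903/0.0416667 → 21 → v; chars rv.

KR94rv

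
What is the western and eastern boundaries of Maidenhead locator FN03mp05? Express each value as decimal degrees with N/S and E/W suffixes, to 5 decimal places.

Field F=5, N=13: +5·20° lon, +13·10° lat → SW at lon -80°, lat 40°.
Square 0, 3: +0·2° lon, +3·1° lat → SW at lon -80°, lat 43°.
Subsquare m=12, p=15: +12·0.0833333° lon, +15·0.0416667° lat → SW at lon -79°, lat 43.625°.
Extended square 0, 5: +0·0.00833333° lon, +5·0.00416667° lat → SW at lon -79°, lat 43.6458°.
Cell spans 0.00833333° lon × 0.00416667° lat.
west 79.00000° W, east 78.99167° W.

79.00000° W, 78.99167° W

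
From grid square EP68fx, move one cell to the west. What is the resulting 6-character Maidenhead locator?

EP68ex

Longitude subsquare f = 5; −1 → 4 = e.
The latitude characters are unchanged.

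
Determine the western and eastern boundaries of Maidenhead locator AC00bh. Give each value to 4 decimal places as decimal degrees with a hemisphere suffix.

Field A=0, C=2: +0·20° lon, +2·10° lat → SW at lon -180°, lat -70°.
Square 0, 0: +0·2° lon, +0·1° lat → SW at lon -180°, lat -70°.
Subsquare b=1, h=7: +1·0.0833333° lon, +7·0.0416667° lat → SW at lon -179.917°, lat -69.7083°.
Cell spans 0.0833333° lon × 0.0416667° lat.
west 179.9167° W, east 179.8333° W.

179.9167° W, 179.8333° W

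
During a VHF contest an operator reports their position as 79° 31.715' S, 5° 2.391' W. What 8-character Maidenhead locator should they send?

Offset from 180°W / 90°S: lon 174.96015°, lat 10.47142°.
Field: lon ⌊174.96015/20⌋ = 8 → I; lat ⌊10.47142/10⌋ = 1 → B.
Square: lon ⌊14.96015/2⌋ = 7; lat ⌊0.47142/1⌋ = 0.
Subsquare: lon ⌊0.96015/0.0833333⌋ = 11 → l; lat ⌊0.47142/0.0416667⌋ = 11 → l.
Extended square: lon ⌊0.04348/0.00833333⌋ = 5; lat ⌊0.01308/0.00416667⌋ = 3.

IB70ll53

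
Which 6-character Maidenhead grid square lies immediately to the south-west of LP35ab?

LP25xa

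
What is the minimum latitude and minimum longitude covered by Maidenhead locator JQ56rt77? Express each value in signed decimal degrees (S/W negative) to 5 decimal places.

76.82083, 11.47500

Field J=9, Q=16: +9·20° lon, +16·10° lat → SW at lon 0°, lat 70°.
Square 5, 6: +5·2° lon, +6·1° lat → SW at lon 10°, lat 76°.
Subsquare r=17, t=19: +17·0.0833333° lon, +19·0.0416667° lat → SW at lon 11.4167°, lat 76.7917°.
Extended square 7, 7: +7·0.00833333° lon, +7·0.00416667° lat → SW at lon 11.475°, lat 76.8208°.
latitude 76.82083, longitude 11.47500.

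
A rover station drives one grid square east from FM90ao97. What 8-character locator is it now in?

Longitude extended square 9; +1 → 10, wraps to 0, carry into subsquare.
Longitude subsquare a = 0; +1 → 1 = b.
The latitude characters are unchanged.

FM90bo07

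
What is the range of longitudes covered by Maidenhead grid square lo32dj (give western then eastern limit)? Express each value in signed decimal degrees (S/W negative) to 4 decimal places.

Field L=11, O=14: +11·20° lon, +14·10° lat → SW at lon 40°, lat 50°.
Square 3, 2: +3·2° lon, +2·1° lat → SW at lon 46°, lat 52°.
Subsquare d=3, j=9: +3·0.0833333° lon, +9·0.0416667° lat → SW at lon 46.25°, lat 52.375°.
Cell spans 0.0833333° lon × 0.0416667° lat.
west 46.2500, east 46.3333.

46.2500, 46.3333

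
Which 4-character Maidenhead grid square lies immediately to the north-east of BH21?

Longitude square 2; +1 → 3.
Latitude square 1; +1 → 2.

BH32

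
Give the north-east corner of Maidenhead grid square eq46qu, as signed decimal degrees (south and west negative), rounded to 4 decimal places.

76.8750, -90.5833

Field E=4, Q=16: +4·20° lon, +16·10° lat → SW at lon -100°, lat 70°.
Square 4, 6: +4·2° lon, +6·1° lat → SW at lon -92°, lat 76°.
Subsquare q=16, u=20: +16·0.0833333° lon, +20·0.0416667° lat → SW at lon -90.6667°, lat 76.8333°.
Cell spans 0.0833333° lon × 0.0416667° lat. NE corner is SW corner plus one full cell.
latitude 76.8750, longitude -90.5833.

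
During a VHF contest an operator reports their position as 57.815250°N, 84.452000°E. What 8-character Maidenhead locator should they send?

NO27ft45

Offset from 180°W / 90°S: lon 264.45200°, lat 147.81525°.
Field (20°×10°, letters A–R): 264.45200/20 → 13 → N, 147.81525/10 → 14 → O; chars NO.
Square (2°×1°, digits 0–9): 4.45200/2 → 2, 7.81525/1 → 7; chars 27.
Subsquare (5′×2.5′, letters a–x): 0.45200/0.0833333 → 5 → f, 0.81525/0.0416667 → 19 → t; chars ft.
Extended square (30″×15″, digits 0–9): 0.03533/0.00833333 → 4, 0.02358/0.00416667 → 5; chars 45.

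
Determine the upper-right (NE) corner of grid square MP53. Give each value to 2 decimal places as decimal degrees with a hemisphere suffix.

Field M=12, P=15: +12·20° lon, +15·10° lat → SW at lon 60°, lat 60°.
Square 5, 3: +5·2° lon, +3·1° lat → SW at lon 70°, lat 63°.
Cell spans 2° lon × 1° lat. NE corner is SW corner plus one full cell.
latitude 64.00° N, longitude 72.00° E.

64.00° N, 72.00° E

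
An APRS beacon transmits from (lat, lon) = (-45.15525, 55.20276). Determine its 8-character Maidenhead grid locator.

Offset from 180°W / 90°S: lon 235.20276°, lat 44.84475°.
Field: lon ⌊235.20276/20⌋ = 11 → L; lat ⌊44.84475/10⌋ = 4 → E.
Square: lon ⌊15.20276/2⌋ = 7; lat ⌊4.84475/1⌋ = 4.
Subsquare: lon ⌊1.20276/0.0833333⌋ = 14 → o; lat ⌊0.84475/0.0416667⌋ = 20 → u.
Extended square: lon ⌊0.03609/0.00833333⌋ = 4; lat ⌊0.01142/0.00416667⌋ = 2.

LE74ou42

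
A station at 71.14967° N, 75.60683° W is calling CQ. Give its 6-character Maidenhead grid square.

FQ21ed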